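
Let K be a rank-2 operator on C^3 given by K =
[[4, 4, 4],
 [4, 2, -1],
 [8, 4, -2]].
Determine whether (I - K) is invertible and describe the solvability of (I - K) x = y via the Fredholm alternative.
(I - K) is invertible (det(I - K) = -51 ≠ 0), so for every y in C^3 the equation (I - K) x = y has a unique solution.

K has rank 2 and factors as K = U V^T = u1 v1^T + u2 v2^T with u1 = (0, -1, -2), v1 = (-2, 0, 3), u2 = (2, 1, 2), v2 = (2, 2, 2) (multiplying out reproduces the displayed K). The nonzero eigenvalues of U V^T coincide with those of the 2 x 2 matrix G = V^T U = [[v1·u1, v1·u2], [v2·u1, v2·u2]] = [[-6, 2], [-6, 10]], and by the Sylvester determinant identity det(I_3 - U V^T) = det(I_2 - V^T U) = det([[7, -2], [6, -9]]) = (7)(-9) - (-2)(6) = -51. (Direct check: I - K =
[[-3, -4, -4],
 [-4, -1, 1],
 [-8, -4, 3]]
has determinant -51.) The finite-dimensional Fredholm alternative says: either (I - K) is invertible, or ker(I - K) ≠ {0} and then range(I - K) = ker((I - K)^*)^⊥, with dim ker(I - K) = dim ker((I - K)^*). Since det(I - K) ≠ 0, 1 is not an eigenvalue of K and ker(I - K) = {0}, so we are in the first case: for every y there is a unique x = (I - K)^(-1) y. (Explicitly, by the Woodbury identity, (I - U V^T)^(-1) = I + U (I_2 - G)^(-1) V^T.)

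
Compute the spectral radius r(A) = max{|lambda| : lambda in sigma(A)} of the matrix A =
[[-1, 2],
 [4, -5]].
r(A) = (6 + sqrt(48))/2 ≈ 6.4641

The eigenvalues of A are the roots of its characteristic polynomial. With M = A (coefficients from the trace and determinant):
  p(λ) = det(λ I - M) = λ^2 + 6λ - 3.
For λ^2 + 6λ - 3 the discriminant is 48. It is nonnegative but not a perfect square, so the roots are real and irrational: λ = (-6 ± sqrt(48))/2 ≈ 0.4641, -6.4641.
Thus the eigenvalues (to 4 decimals) are 0.4641 (modulus 0.4641); -6.4641 (modulus 6.4641). The spectral radius is the largest modulus: r(A) = (6 + sqrt(48))/2 ≈ 6.4641. (Cross-check: r(A) ≤ ||A||_2 ≈ 6.7678; equality holds whenever A is normal, though it can also hold for some non-normal A.)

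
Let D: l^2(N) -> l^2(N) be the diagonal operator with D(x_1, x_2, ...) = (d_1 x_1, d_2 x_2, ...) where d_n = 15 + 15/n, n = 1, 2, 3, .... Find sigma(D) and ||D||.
sigma(D) = {15 + 15/n : n ≥ 1} ∪ {15}; ||D|| = 30

A bounded diagonal operator on l^2 with diagonal entries d_n has spectrum equal to the closure of {d_n : n ≥ 1}: every d_n is an eigenvalue (with eigenvector e_n), so {d_n} ⊂ sigma(D); the spectrum is closed, so its closure is too; and for lambda not in the closure, (D - lambda I) has bounded inverse (the diagonal entries 1/(d_n - lambda) are bounded). For our sequence d_n = 15 + 15/n, n = 1, 2, 3, ...:
  - {d_n} = {15 + 15/n : n ≥ 1}; the only limit point is 15
  - closure = {15 + 15/n : n ≥ 1} ∪ {15}
For the norm: a diagonal operator has ||D|| = sup_n |d_n|. Here d_n = 15 + 15/n is positive and decreasing, so sup_n |d_n| = d_1 = 15 + 15 = 30. So ||D|| = 30.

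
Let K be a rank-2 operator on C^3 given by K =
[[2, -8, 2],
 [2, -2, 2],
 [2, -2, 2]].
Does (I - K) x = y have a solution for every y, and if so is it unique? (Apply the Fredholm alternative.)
(I - K) is invertible (det(I - K) = 11 ≠ 0), so for every y in C^3 the equation (I - K) x = y has a unique solution.

K has rank 2 and factors as K = U V^T = u1 v1^T + u2 v2^T with u1 = (2, 2, 2), v1 = (1, -1, 1), u2 = (3, 0, 0), v2 = (0, -2, 0) (multiplying out reproduces the displayed K). The nonzero eigenvalues of U V^T coincide with those of the 2 x 2 matrix G = V^T U = [[v1·u1, v1·u2], [v2·u1, v2·u2]] = [[2, 3], [-4, 0]], and by the Sylvester determinant identity det(I_3 - U V^T) = det(I_2 - V^T U) = det([[-1, -3], [4, 1]]) = (-1)(1) - (-3)(4) = 11. (Direct check: I - K =
[[-1, 8, -2],
 [-2, 3, -2],
 [-2, 2, -1]]
has determinant 11.) The finite-dimensional Fredholm alternative says: either (I - K) is invertible, or ker(I - K) ≠ {0} and then range(I - K) = ker((I - K)^*)^⊥, with dim ker(I - K) = dim ker((I - K)^*). Since det(I - K) ≠ 0, 1 is not an eigenvalue of K and ker(I - K) = {0}, so we are in the first case: for every y there is a unique x = (I - K)^(-1) y. (Explicitly, by the Woodbury identity, (I - U V^T)^(-1) = I + U (I_2 - G)^(-1) V^T.)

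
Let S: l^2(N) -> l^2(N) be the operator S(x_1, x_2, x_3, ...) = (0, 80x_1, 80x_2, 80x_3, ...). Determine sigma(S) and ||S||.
sigma(S) = closed disk {z in C : |z| ≤ 80}; ||S|| = 80

Note S = 80·U where U is the unit right shift (U x)_k = x_{k-1} (with x_0 := 0); so ||S|| = 80||U|| and sigma(S) = 80·sigma(U). ||S x||^2 = sum_{k≥1} |80x_k|^2 = 6400||x||^2, so ||S|| = 80 and sigma(S) ⊂ {|z| ≤ 80}. For any |lambda| < 80, the equation (S - lambda I) x = 0 forces x_1 = 0, then 80x_k = lambda x_{k+1} ⇒ x = 0, so S has no eigenvalues. But (S - lambda I) is not surjective for |lambda| < 80: solving (S - lambda I) x = e_1 would require x_n proportional to (lambda/80)^(-n), which is not in l^2. So every |lambda| < 80 lies in the residual spectrum. The boundary |lambda| = 80 is in the approximate point spectrum (the spectrum is closed). Hence sigma(S) is the closed disk of radius 80.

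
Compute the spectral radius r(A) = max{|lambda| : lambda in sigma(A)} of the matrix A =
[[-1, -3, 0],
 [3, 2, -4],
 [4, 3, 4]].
r(A) ≈ 4.2314

The eigenvalues of A are the roots of its characteristic polynomial. With M = A (coefficients from the trace, the sum of principal 2x2 minors, and det A):
  p(λ) = det(λ I - M) = λ^3 - 5λ^2 + 23λ - 64.
No integer candidate from the rational root theorem (±divisors of 64) is a root, so the roots are irrational. The cubic discriminant is Δ = -45555 < 0, so there is one real root and a complex-conjugate pair. p(3) = -13 and p(4) = 12 have opposite signs, so a root lies in (3, 4); Newton's method refines it to λ ≈ 3.5745. Dividing out (λ - (3.5745)) leaves approximately λ^2 - 1.4255λ + 17.9046. For λ^2 - 1.4255λ + 17.9046 the discriminant is -69.5862. It is negative, so the remaining roots are the complex-conjugate pair λ ≈ 0.7127 ± 4.1709i. Their product equals the constant term, so |λ|^2 ≈ 17.9046 and |λ| ≈ 4.2314.
Thus the eigenvalues (to 4 decimals) are 3.5745 (modulus 3.5745); 0.7127 ± 4.1709i (modulus 4.2314). The spectral radius is the largest modulus: r(A) ≈ 4.2314. (Cross-check: r(A) ≤ ||A||_2 ≈ 6.87; equality holds whenever A is normal, though it can also hold for some non-normal A.)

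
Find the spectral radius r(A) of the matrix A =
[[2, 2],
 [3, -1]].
r(A) = (1 + sqrt(33))/2 ≈ 3.3723

The eigenvalues of A are the roots of its characteristic polynomial. With M = A (coefficients from the trace and determinant):
  p(λ) = det(λ I - M) = λ^2 - λ - 8.
For λ^2 - λ - 8 the discriminant is 33. It is nonnegative but not a perfect square, so the roots are real and irrational: λ = (1 ± sqrt(33))/2 ≈ 3.3723, -2.3723.
Thus the eigenvalues (to 4 decimals) are 3.3723 (modulus 3.3723); -2.3723 (modulus 2.3723). The spectral radius is the largest modulus: r(A) = (1 + sqrt(33))/2 ≈ 3.3723. (Cross-check: r(A) ≤ ||A||_2 ≈ 3.6226; equality holds whenever A is normal, though it can also hold for some non-normal A.)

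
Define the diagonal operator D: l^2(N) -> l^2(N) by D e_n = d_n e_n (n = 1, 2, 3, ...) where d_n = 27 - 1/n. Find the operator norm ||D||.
||D|| = 27

For a diagonal operator on l^2 with entries d_n, ||D|| = sup_n |d_n|. Here d_1 = 26, d_2 = 53/2, ..., and d_n = 27 - 1/n increases monotonically toward 27. All terms lie in [26, 27), so |d_n| = d_n and the supremum is the limit 27, which is not attained by any individual d_n. Hence ||D|| = 27.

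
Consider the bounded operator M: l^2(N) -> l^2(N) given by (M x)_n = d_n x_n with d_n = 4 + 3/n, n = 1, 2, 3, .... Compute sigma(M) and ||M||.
sigma(M) = {4 + 3/n : n ≥ 1} ∪ {4}; ||M|| = 7

A bounded diagonal operator on l^2 with diagonal entries d_n has spectrum equal to the closure of {d_n : n ≥ 1}: every d_n is an eigenvalue (with eigenvector e_n), so {d_n} ⊂ sigma(M); the spectrum is closed, so its closure is too; and for lambda not in the closure, (M - lambda I) has bounded inverse (the diagonal entries 1/(d_n - lambda) are bounded). For our sequence d_n = 4 + 3/n, n = 1, 2, 3, ...:
  - {d_n} = {4 + 3/n : n ≥ 1}; the only limit point is 4
  - closure = {4 + 3/n : n ≥ 1} ∪ {4}
For the norm: a diagonal operator has ||M|| = sup_n |d_n|. Here d_n = 4 + 3/n is positive and decreasing, so sup_n |d_n| = d_1 = 4 + 3 = 7. So ||M|| = 7.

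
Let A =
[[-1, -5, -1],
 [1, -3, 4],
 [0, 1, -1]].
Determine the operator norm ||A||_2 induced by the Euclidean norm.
||A||_2 ≈ 6.1784 (= sqrt(largest eigenvalue of A^T A))

||A||_2 = sigma_max(A) = sqrt(lambda_max(A^T A)). Form the symmetric matrix M = A^T A =
[[2, 2, 5],
 [2, 35, -8],
 [5, -8, 18]].
Its characteristic polynomial (trace, sum of principal 2x2 minors, determinant of M give the coefficients) is
  p(λ) = det(λ I - M) = λ^3 - 55λ^2 + 643λ - 25.
No integer candidate from the rational root theorem (±divisors of 25) is a root, so the roots are irrational. The cubic discriminant is Δ = 186552272 > 0, so there are three distinct real roots. p(0) = -25 and p(1) = 564 have opposite signs, so a root lies in (0, 1); Newton's method refines it to λ ≈ 0.039. p(16) = 279 and p(17) = -76 have opposite signs, so a root lies in (16, 17); Newton's method refines it to λ ≈ 16.7884. p(38) = -139 and p(39) = 716 have opposite signs, so a root lies in (38, 39); Newton's method refines it to λ ≈ 38.1726. Check (Vieta): the three roots sum to 55, matching tr M = 55.
So the eigenvalues of A^T A are ≈ 0.039, 16.7884, 38.1726 (all ≥ 0, as they must be for A^T A). The largest is λ_max ≈ 38.1726, hence ||A||_2 = sqrt(λ_max) ≈ 6.1784.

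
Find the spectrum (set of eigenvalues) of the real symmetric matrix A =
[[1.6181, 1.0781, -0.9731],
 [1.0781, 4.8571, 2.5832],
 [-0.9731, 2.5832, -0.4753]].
sigma(A) ≈ {-2, 2, 6}

A is real symmetric, so its spectrum consists of real eigenvalues. Expanding the characteristic polynomial of the displayed matrix gives
  det(λ I - A) = p(λ) = λ^3 + (-6)λ^2 + (-4)λ + (24).
Solving p(λ) = 0 yields eigenvalues ≈ -2, 2, 6. (A is shown rounded to 4 decimals, so these recover the underlying integer eigenvalues to within that precision.)
Verification: the trace of A = 6 equals the sum of eigenvalues 6, and det(A) ≈ -23.9999 matches the eigenvalue product -24.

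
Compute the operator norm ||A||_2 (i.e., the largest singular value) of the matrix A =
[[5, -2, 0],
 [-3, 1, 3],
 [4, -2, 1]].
||A||_2 ≈ 7.7041 (= sqrt(largest eigenvalue of A^T A))

||A||_2 = sigma_max(A) = sqrt(lambda_max(A^T A)). Form the symmetric matrix M = A^T A =
[[50, -21, -5],
 [-21, 9, 1],
 [-5, 1, 10]].
Its characteristic polynomial (trace, sum of principal 2x2 minors, determinant of M give the coefficients) is
  p(λ) = det(λ I - M) = λ^3 - 69λ^2 + 573λ - 25.
No integer candidate from the rational root theorem (±divisors of 25) is a root, so the roots are irrational. The cubic discriminant is Δ = 795568176 > 0, so there are three distinct real roots. p(0) = -25 and p(1) = 480 have opposite signs, so a root lies in (0, 1); Newton's method refines it to λ ≈ 0.0439. p(9) = 272 and p(10) = -195 have opposite signs, so a root lies in (9, 10); Newton's method refines it to λ ≈ 9.6031. p(59) = -1028 and p(60) = 1955 have opposite signs, so a root lies in (59, 60); Newton's method refines it to λ ≈ 59.353. Check (Vieta): the three roots sum to 69, matching tr M = 69.
So the eigenvalues of A^T A are ≈ 0.0439, 9.6031, 59.353 (all ≥ 0, as they must be for A^T A). The largest is λ_max ≈ 59.353, hence ||A||_2 = sqrt(λ_max) ≈ 7.7041.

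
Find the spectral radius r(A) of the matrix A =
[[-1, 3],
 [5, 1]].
r(A) = 4

The eigenvalues of A are the roots of its characteristic polynomial. With M = A (coefficients from the trace and determinant):
  p(λ) = det(λ I - M) = λ^2 - 16.
For λ^2 - 16 the discriminant is 64. It is a perfect square (8^2), so the roots are rational: λ = (0 ± 8)/2 = 4, -4.
Thus the eigenvalues (to 4 decimals) are 4 (modulus 4); -4 (modulus 4). The spectral radius is the largest modulus: r(A) = 4. (Cross-check: r(A) ≤ ||A||_2 ≈ 5.1231; equality holds whenever A is normal, though it can also hold for some non-normal A.)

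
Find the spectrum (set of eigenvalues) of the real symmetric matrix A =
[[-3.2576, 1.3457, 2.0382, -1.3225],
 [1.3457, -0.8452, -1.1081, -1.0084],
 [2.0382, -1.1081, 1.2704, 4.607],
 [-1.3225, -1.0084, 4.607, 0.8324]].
sigma(A) ≈ {-6, -2, 0, 6}

A is real symmetric, so its spectrum consists of real eigenvalues. Expanding the characteristic polynomial of the displayed matrix gives
  det(λ I - A) = p(λ) = λ^4 + (2)λ^3 + (-36)λ^2 + (-72)λ + (-0.0052).
Solving p(λ) = 0 yields eigenvalues ≈ -6, -2, 0, 6. (A is shown rounded to 4 decimals, so these recover the underlying integer eigenvalues to within that precision.)
Verification: the trace of A = -2 equals the sum of eigenvalues -2, and det(A) ≈ -0.0052 matches the eigenvalue product 0.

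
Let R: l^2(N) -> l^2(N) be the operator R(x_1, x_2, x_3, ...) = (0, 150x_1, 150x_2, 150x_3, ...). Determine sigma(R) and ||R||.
sigma(R) = closed disk {z in C : |z| ≤ 150}; ||R|| = 150

Note R = 150·U where U is the unit right shift (U x)_k = x_{k-1} (with x_0 := 0); so ||R|| = 150||U|| and sigma(R) = 150·sigma(U). ||R x||^2 = sum_{k≥1} |150x_k|^2 = 22500||x||^2, so ||R|| = 150 and sigma(R) ⊂ {|z| ≤ 150}. For any |lambda| < 150, the equation (R - lambda I) x = 0 forces x_1 = 0, then 150x_k = lambda x_{k+1} ⇒ x = 0, so R has no eigenvalues. But (R - lambda I) is not surjective for |lambda| < 150: solving (R - lambda I) x = e_1 would require x_n proportional to (lambda/150)^(-n), which is not in l^2. So every |lambda| < 150 lies in the residual spectrum. The boundary |lambda| = 150 is in the approximate point spectrum (the spectrum is closed). Hence sigma(R) is the closed disk of radius 150.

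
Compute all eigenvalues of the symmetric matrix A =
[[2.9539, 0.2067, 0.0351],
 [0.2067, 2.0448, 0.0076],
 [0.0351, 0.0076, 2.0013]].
sigma(A) ≈ {2, 3} (2 with multiplicity 2)

A is real symmetric, so its spectrum consists of real eigenvalues. Expanding the characteristic polynomial of the displayed matrix gives
  det(λ I - A) = p(λ) = λ^3 + (-7)λ^2 + (16)λ + (-12).
Solving p(λ) = 0 yields eigenvalues ≈ 2, 2, 3. (A is shown rounded to 4 decimals, so these recover the underlying integer eigenvalues to within that precision.)
Verification: the trace of A = 7 equals the sum of eigenvalues 7, and det(A) ≈ 12.0000 matches the eigenvalue product 12.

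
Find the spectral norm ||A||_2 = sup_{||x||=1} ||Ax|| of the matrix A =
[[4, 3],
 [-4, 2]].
||A||_2 = sqrt((45 + sqrt(425))/2) ≈ 5.7278 (= sqrt(largest eigenvalue of A^T A))

||A||_2 = sigma_max(A) = sqrt(lambda_max(A^T A)). Form the symmetric matrix M = A^T A =
[[32, 4],
 [4, 13]].
Its characteristic polynomial (trace, determinant of M give the coefficients) is
  p(λ) = det(λ I - M) = λ^2 - 45λ + 400.
For λ^2 - 45λ + 400 the discriminant is 425. It is nonnegative but not a perfect square, so the roots are real and irrational: λ = (45 ± sqrt(425))/2 ≈ 32.8078, 12.1922.
So the eigenvalues of A^T A are ≈ 12.1922, 32.8078 (all ≥ 0, as they must be for A^T A). The largest is λ_max = (45 + sqrt(425))/2 ≈ 32.8078, hence ||A||_2 = sqrt(λ_max) = sqrt((45 + sqrt(425))/2) ≈ 5.7278.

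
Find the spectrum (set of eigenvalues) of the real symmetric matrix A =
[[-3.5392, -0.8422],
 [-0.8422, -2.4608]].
sigma(A) ≈ {-4, -2}

A is real symmetric, so its spectrum consists of real eigenvalues. Expanding the characteristic polynomial of the displayed matrix gives
  det(λ I - A) = p(λ) = λ^2 + (6)λ + (8).
Solving p(λ) = 0 yields eigenvalues ≈ -4, -2. (A is shown rounded to 4 decimals, so these recover the underlying integer eigenvalues to within that precision.)
Verification: the trace of A = -6 equals the sum of eigenvalues -6, and det(A) ≈ 8.0000 matches the eigenvalue product 8.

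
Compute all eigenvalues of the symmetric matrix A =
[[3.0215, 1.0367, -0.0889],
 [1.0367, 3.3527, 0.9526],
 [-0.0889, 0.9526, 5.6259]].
sigma(A) ≈ {2, 4, 6}

A is real symmetric, so its spectrum consists of real eigenvalues. Expanding the characteristic polynomial of the displayed matrix gives
  det(λ I - A) = p(λ) = λ^3 + (-12)λ^2 + (44)λ + (-48.001).
Solving p(λ) = 0 yields eigenvalues ≈ 2, 4, 6. (A is shown rounded to 4 decimals, so these recover the underlying integer eigenvalues to within that precision.)
Verification: the trace of A = 12 equals the sum of eigenvalues 12, and det(A) ≈ 48.0010 matches the eigenvalue product 48.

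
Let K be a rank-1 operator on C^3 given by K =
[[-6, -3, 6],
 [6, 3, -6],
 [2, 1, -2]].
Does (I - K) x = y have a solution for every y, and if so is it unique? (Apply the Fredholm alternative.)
(I - K) is invertible (det(I - K) = 6 ≠ 0), so for every y in C^3 the equation (I - K) x = y has a unique solution.

K has rank 1, so it is an outer product K = u v^T: every row of K is a multiple of one row vector. Reading off the entries, u = (3, -3, -1) and v = (-2, -1, 2) (row i of K equals u_i·v^T). A rank-one matrix u v^T satisfies K u = u (v·u) and kills the (2)-dimensional subspace v^⊥, so its characteristic polynomial is lambda^2 (lambda - v·u) with v·u = tr K = -5. Hence the eigenvalues of I - K are 1 (multiplicity 2) and 1 - (-5) = 6, so det(I - K) = 6. (Direct check: I - K =
[[7, 3, -6],
 [-6, -2, 6],
 [-2, -1, 3]]
has determinant 6.) The finite-dimensional Fredholm alternative says: either (I - K) is invertible, or ker(I - K) ≠ {0} and then range(I - K) = ker((I - K)^*)^⊥, with dim ker(I - K) = dim ker((I - K)^*). Since det(I - K) ≠ 0, 1 is not an eigenvalue of K and ker(I - K) = {0}, so we are in the first case: for every y there is a unique x = (I - K)^(-1) y. Explicitly, by the Sherman–Morrison formula, (I - u v^T)^(-1) = I + u v^T/(1 - v·u), i.e. (I - K)^(-1) = I + K/(6).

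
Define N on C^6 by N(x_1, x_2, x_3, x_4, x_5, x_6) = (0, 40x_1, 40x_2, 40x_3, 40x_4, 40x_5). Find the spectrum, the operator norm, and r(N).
sigma(N) = {0}; ||N|| = 40; r(N) = 0. (N is nilpotent with N^6 = 0.)

On C^6, N is a strictly lower-triangular matrix with 40 on the subdiagonal and zeros elsewhere, so its characteristic polynomial is lambda^6 and every eigenvalue is 0: sigma(N) = {0}. For the operator norm, N e_i = 40e_{i+1} for i = 1, ..., 5 and N e_6 = 0, so the singular values of N are 40 (with multiplicity 5) and 0; hence ||N|| = 40. The spectral radius r(N) = max|lambda| = 0. Note ||N|| > r(N) — characteristic of non-normal nilpotent operators. Indeed N^6 = 0.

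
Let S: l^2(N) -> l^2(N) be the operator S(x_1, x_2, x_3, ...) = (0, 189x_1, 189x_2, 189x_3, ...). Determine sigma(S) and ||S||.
sigma(S) = closed disk {z in C : |z| ≤ 189}; ||S|| = 189

Note S = 189·U where U is the unit right shift (U x)_k = x_{k-1} (with x_0 := 0); so ||S|| = 189||U|| and sigma(S) = 189·sigma(U). ||S x||^2 = sum_{k≥1} |189x_k|^2 = 35721||x||^2, so ||S|| = 189 and sigma(S) ⊂ {|z| ≤ 189}. For any |lambda| < 189, the equation (S - lambda I) x = 0 forces x_1 = 0, then 189x_k = lambda x_{k+1} ⇒ x = 0, so S has no eigenvalues. But (S - lambda I) is not surjective for |lambda| < 189: solving (S - lambda I) x = e_1 would require x_n proportional to (lambda/189)^(-n), which is not in l^2. So every |lambda| < 189 lies in the residual spectrum. The boundary |lambda| = 189 is in the approximate point spectrum (the spectrum is closed). Hence sigma(S) is the closed disk of radius 189.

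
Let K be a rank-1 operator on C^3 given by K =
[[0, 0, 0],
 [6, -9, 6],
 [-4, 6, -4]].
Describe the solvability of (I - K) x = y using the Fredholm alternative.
(I - K) is invertible (det(I - K) = 14 ≠ 0), so for every y in C^3 the equation (I - K) x = y has a unique solution.

K has rank 1, so it is an outer product K = u v^T: every row of K is a multiple of one row vector. Reading off the entries, u = (0, -3, 2) and v = (-2, 3, -2) (row i of K equals u_i·v^T). A rank-one matrix u v^T satisfies K u = u (v·u) and kills the (2)-dimensional subspace v^⊥, so its characteristic polynomial is lambda^2 (lambda - v·u) with v·u = tr K = -13. Hence the eigenvalues of I - K are 1 (multiplicity 2) and 1 - (-13) = 14, so det(I - K) = 14. (Direct check: I - K =
[[1, 0, 0],
 [-6, 10, -6],
 [4, -6, 5]]
has determinant 14.) The finite-dimensional Fredholm alternative says: either (I - K) is invertible, or ker(I - K) ≠ {0} and then range(I - K) = ker((I - K)^*)^⊥, with dim ker(I - K) = dim ker((I - K)^*). Since det(I - K) ≠ 0, 1 is not an eigenvalue of K and ker(I - K) = {0}, so we are in the first case: for every y there is a unique x = (I - K)^(-1) y. Explicitly, by the Sherman–Morrison formula, (I - u v^T)^(-1) = I + u v^T/(1 - v·u), i.e. (I - K)^(-1) = I + K/(14).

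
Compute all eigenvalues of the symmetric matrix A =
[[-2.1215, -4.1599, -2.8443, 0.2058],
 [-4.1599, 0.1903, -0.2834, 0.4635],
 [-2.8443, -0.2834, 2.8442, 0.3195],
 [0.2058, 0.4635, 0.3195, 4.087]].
sigma(A) ≈ {-6, 2, 4, 5}

A is real symmetric, so its spectrum consists of real eigenvalues. Expanding the characteristic polynomial of the displayed matrix gives
  det(λ I - A) = p(λ) = λ^4 + (-5)λ^3 + (-28)λ^2 + (187.9958)λ + (-239.9935).
Solving p(λ) = 0 yields eigenvalues ≈ -6, 2, 4, 5. (A is shown rounded to 4 decimals, so these recover the underlying integer eigenvalues to within that precision.)
Verification: the trace of A = 5 equals the sum of eigenvalues 5, and det(A) ≈ -239.9935 matches the eigenvalue product -240.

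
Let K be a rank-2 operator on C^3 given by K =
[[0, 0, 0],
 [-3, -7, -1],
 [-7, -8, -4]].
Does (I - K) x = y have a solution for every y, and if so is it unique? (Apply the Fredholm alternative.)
(I - K) is invertible (det(I - K) = 32 ≠ 0), so for every y in C^3 the equation (I - K) x = y has a unique solution.

K has rank 2 and factors as K = U V^T = u1 v1^T + u2 v2^T with u1 = (0, 2, 3), v1 = (-3, -2, -2), u2 = (0, 3, 2), v2 = (1, -1, 1) (multiplying out reproduces the displayed K). The nonzero eigenvalues of U V^T coincide with those of the 2 x 2 matrix G = V^T U = [[v1·u1, v1·u2], [v2·u1, v2·u2]] = [[-10, -10], [1, -1]], and by the Sylvester determinant identity det(I_3 - U V^T) = det(I_2 - V^T U) = det([[11, 10], [-1, 2]]) = (11)(2) - (10)(-1) = 32. (Direct check: I - K =
[[1, 0, 0],
 [3, 8, 1],
 [7, 8, 5]]
has determinant 32.) The finite-dimensional Fredholm alternative says: either (I - K) is invertible, or ker(I - K) ≠ {0} and then range(I - K) = ker((I - K)^*)^⊥, with dim ker(I - K) = dim ker((I - K)^*). Since det(I - K) ≠ 0, 1 is not an eigenvalue of K and ker(I - K) = {0}, so we are in the first case: for every y there is a unique x = (I - K)^(-1) y. (Explicitly, by the Woodbury identity, (I - U V^T)^(-1) = I + U (I_2 - G)^(-1) V^T.)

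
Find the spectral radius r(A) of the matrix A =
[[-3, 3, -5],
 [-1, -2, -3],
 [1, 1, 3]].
r(A) ≈ 2.1305

The eigenvalues of A are the roots of its characteristic polynomial. With M = A (coefficients from the trace, the sum of principal 2x2 minors, and det A):
  p(λ) = det(λ I - M) = λ^3 + 2λ^2 + 2λ - 4.
No integer candidate from the rational root theorem (±divisors of 4) is a root, so the roots are irrational. The cubic discriminant is Δ = -608 < 0, so there is one real root and a complex-conjugate pair. p(0) = -4 and p(1) = 1 have opposite signs, so a root lies in (0, 1); Newton's method refines it to λ ≈ 0.8812. Dividing out (λ - (0.8812)) leaves approximately λ^2 + 2.8812λ + 4.5391. For λ^2 + 2.8812λ + 4.5391 the discriminant is -9.8547. It is negative, so the remaining roots are the complex-conjugate pair λ ≈ -1.4406 ± 1.5696i. Their product equals the constant term, so |λ|^2 ≈ 4.5391 and |λ| ≈ 2.1305.
Thus the eigenvalues (to 4 decimals) are 0.8812 (modulus 0.8812); -1.4406 ± 1.5696i (modulus 2.1305). The spectral radius is the largest modulus: r(A) ≈ 2.1305. (Cross-check: r(A) ≤ ||A||_2 ≈ 7.4151; equality holds whenever A is normal, though it can also hold for some non-normal A.)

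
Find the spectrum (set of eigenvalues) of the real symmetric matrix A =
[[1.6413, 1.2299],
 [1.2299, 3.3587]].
sigma(A) ≈ {1, 4}

A is real symmetric, so its spectrum consists of real eigenvalues. Expanding the characteristic polynomial of the displayed matrix gives
  det(λ I - A) = p(λ) = λ^2 + (-5)λ + (4).
Solving p(λ) = 0 yields eigenvalues ≈ 1, 4. (A is shown rounded to 4 decimals, so these recover the underlying integer eigenvalues to within that precision.)
Verification: the trace of A = 5 equals the sum of eigenvalues 5, and det(A) ≈ 4.0000 matches the eigenvalue product 4.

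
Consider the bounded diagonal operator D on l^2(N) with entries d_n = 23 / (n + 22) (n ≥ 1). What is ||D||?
||D|| = 1 (attained at n = 1)

For D diagonal, ||D|| = sup_n |d_n| = sup_n 23/(n + 22). This is positive and strictly decreasing in n, so the supremum is attained at n = 1: d_1 = 23/(1 + 22) = 1. Hence ||D|| = 1.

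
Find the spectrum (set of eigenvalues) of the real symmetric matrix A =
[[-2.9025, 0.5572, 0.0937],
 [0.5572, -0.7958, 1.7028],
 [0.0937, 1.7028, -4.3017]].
sigma(A) ≈ {-5, -3, 0}

A is real symmetric, so its spectrum consists of real eigenvalues. Expanding the characteristic polynomial of the displayed matrix gives
  det(λ I - A) = p(λ) = λ^3 + (8)λ^2 + (15)λ + (0).
Solving p(λ) = 0 yields eigenvalues ≈ -5, -3, 0. (A is shown rounded to 4 decimals, so these recover the underlying integer eigenvalues to within that precision.)
Verification: the trace of A = -8 equals the sum of eigenvalues -8, and det(A) ≈ 0.0001 matches the eigenvalue product 0.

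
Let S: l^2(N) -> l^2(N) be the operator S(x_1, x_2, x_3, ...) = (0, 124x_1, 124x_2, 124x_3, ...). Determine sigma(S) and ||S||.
sigma(S) = closed disk {z in C : |z| ≤ 124}; ||S|| = 124

Note S = 124·U where U is the unit right shift (U x)_k = x_{k-1} (with x_0 := 0); so ||S|| = 124||U|| and sigma(S) = 124·sigma(U). ||S x||^2 = sum_{k≥1} |124x_k|^2 = 15376||x||^2, so ||S|| = 124 and sigma(S) ⊂ {|z| ≤ 124}. For any |lambda| < 124, the equation (S - lambda I) x = 0 forces x_1 = 0, then 124x_k = lambda x_{k+1} ⇒ x = 0, so S has no eigenvalues. But (S - lambda I) is not surjective for |lambda| < 124: solving (S - lambda I) x = e_1 would require x_n proportional to (lambda/124)^(-n), which is not in l^2. So every |lambda| < 124 lies in the residual spectrum. The boundary |lambda| = 124 is in the approximate point spectrum (the spectrum is closed). Hence sigma(S) is the closed disk of radius 124.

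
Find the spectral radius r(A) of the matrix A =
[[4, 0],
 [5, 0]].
r(A) = 4

The eigenvalues of A are the roots of its characteristic polynomial. With M = A (coefficients from the trace and determinant):
  p(λ) = det(λ I - M) = λ^2 - 4λ.
For λ^2 - 4λ the discriminant is 16. It is a perfect square (4^2), so the roots are rational: λ = (4 ± 4)/2 = 4, 0.
Thus the eigenvalues (to 4 decimals) are 4 (modulus 4); 0 (modulus 0). The spectral radius is the largest modulus: r(A) = 4. (Cross-check: r(A) ≤ ||A||_2 ≈ 6.4031; equality holds whenever A is normal, though it can also hold for some non-normal A.)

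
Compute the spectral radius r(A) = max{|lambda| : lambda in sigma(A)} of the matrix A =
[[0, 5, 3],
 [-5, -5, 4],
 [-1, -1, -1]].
r(A) ≈ 5.504

The eigenvalues of A are the roots of its characteristic polynomial. With M = A (coefficients from the trace, the sum of principal 2x2 minors, and det A):
  p(λ) = det(λ I - M) = λ^3 + 6λ^2 + 37λ + 45.
No integer candidate from the rational root theorem (±divisors of 45) is a root, so the roots are irrational. The cubic discriminant is Δ = -67063 < 0, so there is one real root and a complex-conjugate pair. p(-2) = -13 and p(-1) = 13 have opposite signs, so a root lies in (-2, -1); Newton's method refines it to λ ≈ -1.4854. Dividing out (λ - (-1.4854)) leaves approximately λ^2 + 4.5146λ + 30.2939. For λ^2 + 4.5146λ + 30.2939 the discriminant is -100.7943. It is negative, so the remaining roots are the complex-conjugate pair λ ≈ -2.2573 ± 5.0198i. Their product equals the constant term, so |λ|^2 ≈ 30.2939 and |λ| ≈ 5.504.
Thus the eigenvalues (to 4 decimals) are -1.4854 (modulus 1.4854); -2.2573 ± 5.0198i (modulus 5.504). The spectral radius is the largest modulus: r(A) ≈ 5.504. (Cross-check: r(A) ≤ ||A||_2 ≈ 8.4639; equality holds whenever A is normal, though it can also hold for some non-normal A.)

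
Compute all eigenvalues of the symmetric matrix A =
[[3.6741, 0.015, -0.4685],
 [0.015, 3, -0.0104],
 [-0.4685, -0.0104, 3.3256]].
sigma(A) ≈ {3, 4} (3 with multiplicity 2)

A is real symmetric, so its spectrum consists of real eigenvalues. Expanding the characteristic polynomial of the displayed matrix gives
  det(λ I - A) = p(λ) = λ^3 + (-10)λ^2 + (33)λ + (-36).
Solving p(λ) = 0 yields eigenvalues ≈ 3, 3, 4. (A is shown rounded to 4 decimals, so these recover the underlying integer eigenvalues to within that precision.)
Verification: the trace of A = 10 equals the sum of eigenvalues 10, and det(A) ≈ 35.9999 matches the eigenvalue product 36.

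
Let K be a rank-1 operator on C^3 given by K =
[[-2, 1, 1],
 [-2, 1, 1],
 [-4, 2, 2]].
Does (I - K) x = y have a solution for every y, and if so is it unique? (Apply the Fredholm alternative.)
(I - K) is singular (det(I - K) = 0, i.e. 1 ∈ sigma(K)). (I - K) x = y is solvable iff y ⊥ ker((I - K)^*) = span{(-2, 1, 1)}, i.e. iff -2y_1 + y_2 + y_3 = 0. When solvable, the solutions are x = y + c·(1, 1, 2), c arbitrary (ker(I - K) = span{(1, 1, 2)}, dimension 1).

K has rank 1, so it is an outer product K = u v^T: every row of K is a multiple of one row vector. Reading off the entries, u = (1, 1, 2) and v = (-2, 1, 1) (row i of K equals u_i·v^T). A rank-one matrix u v^T satisfies K u = u (v·u) and kills the (2)-dimensional subspace v^⊥, so its characteristic polynomial is lambda^2 (lambda - v·u) with v·u = tr K = 1. Hence the eigenvalues of I - K are 1 (multiplicity 2) and 1 - (1) = 0, so det(I - K) = 0. (Direct check: I - K =
[[3, -1, -1],
 [2, 0, -1],
 [4, -2, -1]]
has determinant 0.) So 1 is an eigenvalue of K and (I - K) is not invertible. The finite-dimensional Fredholm alternative says: either (I - K) is invertible, or ker(I - K) ≠ {0} and then range(I - K) = ker((I - K)^*)^⊥, with dim ker(I - K) = dim ker((I - K)^*). We are in the second case, so we need both kernels. Kernel of I - K: (I - K) u = u - u (v·u) = u - u = 0, so ker(I - K) = span{u} = span{(1, 1, 2)} (it is exactly 1-dimensional because rank(I - K) = 2). Kernel of the adjoint: K is real, so (I - K)^* = I - K^T = I - v u^T, and (I - v u^T) v = v - v (u·v) = 0; hence ker((I - K)^*) = span{v} = span{(-2, 1, 1)}. Therefore (I - K) x = y is solvable iff <y, v> = 0, i.e. iff -2y_1 + y_2 + y_3 = 0. When this holds, K y = u (v·y) = 0, so (I - K) y = y and x = y is a particular solution; the full solution set is the line x = y + c·u = y + c·(1, 1, 2), c ∈ C.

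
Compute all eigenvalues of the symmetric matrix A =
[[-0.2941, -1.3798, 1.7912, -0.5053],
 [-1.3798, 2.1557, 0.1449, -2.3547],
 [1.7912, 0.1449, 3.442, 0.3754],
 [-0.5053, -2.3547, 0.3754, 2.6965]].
sigma(A) ≈ {-2, 1, 4, 5}

A is real symmetric, so its spectrum consists of real eigenvalues. Expanding the characteristic polynomial of the displayed matrix gives
  det(λ I - A) = p(λ) = λ^4 + (-8)λ^3 + (9)λ^2 + (38)λ + (-40.0027).
Solving p(λ) = 0 yields eigenvalues ≈ -2, 1, 4, 5. (A is shown rounded to 4 decimals, so these recover the underlying integer eigenvalues to within that precision.)
Verification: the trace of A = 8 equals the sum of eigenvalues 8, and det(A) ≈ -40.0027 matches the eigenvalue product -40.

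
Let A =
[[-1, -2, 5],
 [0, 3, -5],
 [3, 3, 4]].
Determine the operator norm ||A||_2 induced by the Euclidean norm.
||A||_2 ≈ 8.3555 (= sqrt(largest eigenvalue of A^T A))

||A||_2 = sigma_max(A) = sqrt(lambda_max(A^T A)). Form the symmetric matrix M = A^T A =
[[10, 11, 7],
 [11, 22, -13],
 [7, -13, 66]].
Its characteristic polynomial (trace, sum of principal 2x2 minors, determinant of M give the coefficients) is
  p(λ) = det(λ I - M) = λ^3 - 98λ^2 + 1993λ - 1764.
No integer candidate from the rational root theorem (±divisors of 1764) is a root, so the roots are irrational. The cubic discriminant is Δ = 5958927552 > 0, so there are three distinct real roots. p(0) = -1764 and p(1) = 132 have opposite signs, so a root lies in (0, 1); Newton's method refines it to λ ≈ 0.9269. p(27) = 288 and p(28) = -840 have opposite signs, so a root lies in (27, 28); Newton's method refines it to λ ≈ 27.258. p(69) = -2316 and p(70) = 546 have opposite signs, so a root lies in (69, 70); Newton's method refines it to λ ≈ 69.8151. Check (Vieta): the three roots sum to 98, matching tr M = 98.
So the eigenvalues of A^T A are ≈ 0.9269, 27.258, 69.8151 (all ≥ 0, as they must be for A^T A). The largest is λ_max ≈ 69.8151, hence ||A||_2 = sqrt(λ_max) ≈ 8.3555.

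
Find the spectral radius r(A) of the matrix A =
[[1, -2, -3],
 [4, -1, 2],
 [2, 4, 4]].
r(A) ≈ 4.3432

The eigenvalues of A are the roots of its characteristic polynomial. With M = A (coefficients from the trace, the sum of principal 2x2 minors, and det A):
  p(λ) = det(λ I - M) = λ^3 - 4λ^2 + 5λ + 42.
No integer candidate from the rational root theorem (±divisors of 42) is a root, so the roots are irrational. The cubic discriminant is Δ = -52096 < 0, so there is one real root and a complex-conjugate pair. p(-3) = -36 and p(-2) = 8 have opposite signs, so a root lies in (-3, -2); Newton's method refines it to λ ≈ -2.2265. Dividing out (λ - (-2.2265)) leaves approximately λ^2 - 6.2265λ + 18.8635. For λ^2 - 6.2265λ + 18.8635 the discriminant is -36.6844. It is negative, so the remaining roots are the complex-conjugate pair λ ≈ 3.1133 ± 3.0284i. Their product equals the constant term, so |λ|^2 ≈ 18.8635 and |λ| ≈ 4.3432.
Thus the eigenvalues (to 4 decimals) are -2.2265 (modulus 2.2265); 3.1133 ± 3.0284i (modulus 4.3432). The spectral radius is the largest modulus: r(A) ≈ 4.3432. (Cross-check: r(A) ≤ ||A||_2 ≈ 7.0694; equality holds whenever A is normal, though it can also hold for some non-normal A.)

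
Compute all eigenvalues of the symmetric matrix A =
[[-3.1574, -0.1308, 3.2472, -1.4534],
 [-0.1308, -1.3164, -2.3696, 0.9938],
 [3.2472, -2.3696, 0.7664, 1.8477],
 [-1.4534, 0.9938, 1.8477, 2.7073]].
sigma(A) ≈ {-6, -2, 3, 4}

A is real symmetric, so its spectrum consists of real eigenvalues. Expanding the characteristic polynomial of the displayed matrix gives
  det(λ I - A) = p(λ) = λ^4 + (1)λ^3 + (-32)λ^2 + (11.9978)λ + (144).
Solving p(λ) = 0 yields eigenvalues ≈ -6, -2, 3, 4. (A is shown rounded to 4 decimals, so these recover the underlying integer eigenvalues to within that precision.)
Verification: the trace of A = -1 equals the sum of eigenvalues -1, and det(A) ≈ 143.9999 matches the eigenvalue product 144.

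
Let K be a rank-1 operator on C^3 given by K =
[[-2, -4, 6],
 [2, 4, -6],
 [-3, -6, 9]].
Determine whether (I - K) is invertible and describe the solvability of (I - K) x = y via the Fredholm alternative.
(I - K) is invertible (det(I - K) = -10 ≠ 0), so for every y in C^3 the equation (I - K) x = y has a unique solution.

K has rank 1, so it is an outer product K = u v^T: every row of K is a multiple of one row vector. Reading off the entries, u = (2, -2, 3) and v = (-1, -2, 3) (row i of K equals u_i·v^T). A rank-one matrix u v^T satisfies K u = u (v·u) and kills the (2)-dimensional subspace v^⊥, so its characteristic polynomial is lambda^2 (lambda - v·u) with v·u = tr K = 11. Hence the eigenvalues of I - K are 1 (multiplicity 2) and 1 - (11) = -10, so det(I - K) = -10. (Direct check: I - K =
[[3, 4, -6],
 [-2, -3, 6],
 [3, 6, -8]]
has determinant -10.) The finite-dimensional Fredholm alternative says: either (I - K) is invertible, or ker(I - K) ≠ {0} and then range(I - K) = ker((I - K)^*)^⊥, with dim ker(I - K) = dim ker((I - K)^*). Since det(I - K) ≠ 0, 1 is not an eigenvalue of K and ker(I - K) = {0}, so we are in the first case: for every y there is a unique x = (I - K)^(-1) y. Explicitly, by the Sherman–Morrison formula, (I - u v^T)^(-1) = I + u v^T/(1 - v·u), i.e. (I - K)^(-1) = I + K/(-10).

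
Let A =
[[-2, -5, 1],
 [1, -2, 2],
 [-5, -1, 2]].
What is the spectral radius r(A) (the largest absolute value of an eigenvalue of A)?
r(A) ≈ 4.4905

The eigenvalues of A are the roots of its characteristic polynomial. With M = A (coefficients from the trace, the sum of principal 2x2 minors, and det A):
  p(λ) = det(λ I - M) = λ^3 + 2λ^2 + 8λ - 53.
No integer candidate from the rational root theorem (±divisors of 53) is a root, so the roots are irrational. The cubic discriminant is Δ = -91203 < 0, so there is one real root and a complex-conjugate pair. p(2) = -21 and p(3) = 16 have opposite signs, so a root lies in (2, 3); Newton's method refines it to λ ≈ 2.6283. Dividing out (λ - (2.6283)) leaves approximately λ^2 + 4.6283λ + 20.1648. For λ^2 + 4.6283λ + 20.1648 the discriminant is -59.2378. It is negative, so the remaining roots are the complex-conjugate pair λ ≈ -2.3142 ± 3.8483i. Their product equals the constant term, so |λ|^2 ≈ 20.1648 and |λ| ≈ 4.4905.
Thus the eigenvalues (to 4 decimals) are 2.6283 (modulus 2.6283); -2.3142 ± 3.8483i (modulus 4.4905). The spectral radius is the largest modulus: r(A) ≈ 4.4905. (Cross-check: r(A) ≤ ||A||_2 ≈ 6.9695; equality holds whenever A is normal, though it can also hold for some non-normal A.)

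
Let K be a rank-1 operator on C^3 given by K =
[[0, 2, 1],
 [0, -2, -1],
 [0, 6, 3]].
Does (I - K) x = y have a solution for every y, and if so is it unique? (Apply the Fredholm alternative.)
(I - K) is singular (det(I - K) = 0, i.e. 1 ∈ sigma(K)). (I - K) x = y is solvable iff y ⊥ ker((I - K)^*) = span{(0, 2, 1)}, i.e. iff 2y_2 + y_3 = 0. When solvable, the solutions are x = y + c·(1, -1, 3), c arbitrary (ker(I - K) = span{(1, -1, 3)}, dimension 1).

K has rank 1, so it is an outer product K = u v^T: every row of K is a multiple of one row vector. Reading off the entries, u = (1, -1, 3) and v = (0, 2, 1) (row i of K equals u_i·v^T). A rank-one matrix u v^T satisfies K u = u (v·u) and kills the (2)-dimensional subspace v^⊥, so its characteristic polynomial is lambda^2 (lambda - v·u) with v·u = tr K = 1. Hence the eigenvalues of I - K are 1 (multiplicity 2) and 1 - (1) = 0, so det(I - K) = 0. (Direct check: I - K =
[[1, -2, -1],
 [0, 3, 1],
 [0, -6, -2]]
has determinant 0.) So 1 is an eigenvalue of K and (I - K) is not invertible. The finite-dimensional Fredholm alternative says: either (I - K) is invertible, or ker(I - K) ≠ {0} and then range(I - K) = ker((I - K)^*)^⊥, with dim ker(I - K) = dim ker((I - K)^*). We are in the second case, so we need both kernels. Kernel of I - K: (I - K) u = u - u (v·u) = u - u = 0, so ker(I - K) = span{u} = span{(1, -1, 3)} (it is exactly 1-dimensional because rank(I - K) = 2). Kernel of the adjoint: K is real, so (I - K)^* = I - K^T = I - v u^T, and (I - v u^T) v = v - v (u·v) = 0; hence ker((I - K)^*) = span{v} = span{(0, 2, 1)}. Therefore (I - K) x = y is solvable iff <y, v> = 0, i.e. iff 2y_2 + y_3 = 0. When this holds, K y = u (v·y) = 0, so (I - K) y = y and x = y is a particular solution; the full solution set is the line x = y + c·u = y + c·(1, -1, 3), c ∈ C.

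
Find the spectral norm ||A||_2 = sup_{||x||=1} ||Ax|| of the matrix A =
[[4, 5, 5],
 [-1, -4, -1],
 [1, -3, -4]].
||A||_2 ≈ 9.822 (= sqrt(largest eigenvalue of A^T A))

||A||_2 = sigma_max(A) = sqrt(lambda_max(A^T A)). Form the symmetric matrix M = A^T A =
[[18, 21, 17],
 [21, 50, 41],
 [17, 41, 42]].
Its characteristic polynomial (trace, sum of principal 2x2 minors, determinant of M give the coefficients) is
  p(λ) = det(λ I - M) = λ^3 - 110λ^2 + 1345λ - 3844.
No integer candidate from the rational root theorem (±divisors of 3844) is a root, so the roots are irrational. The cubic discriminant is Δ = 1529187328 > 0, so there are three distinct real roots. p(4) = -160 and p(5) = 256 have opposite signs, so a root lies in (4, 5); Newton's method refines it to λ ≈ 4.333. p(9) = 80 and p(10) = -394 have opposite signs, so a root lies in (9, 10); Newton's method refines it to λ ≈ 9.196. p(96) = -3748 and p(97) = 4304 have opposite signs, so a root lies in (96, 97); Newton's method refines it to λ ≈ 96.471. Check (Vieta): the three roots sum to 110, matching tr M = 110.
So the eigenvalues of A^T A are ≈ 4.333, 9.196, 96.471 (all ≥ 0, as they must be for A^T A). The largest is λ_max ≈ 96.471, hence ||A||_2 = sqrt(λ_max) ≈ 9.822.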